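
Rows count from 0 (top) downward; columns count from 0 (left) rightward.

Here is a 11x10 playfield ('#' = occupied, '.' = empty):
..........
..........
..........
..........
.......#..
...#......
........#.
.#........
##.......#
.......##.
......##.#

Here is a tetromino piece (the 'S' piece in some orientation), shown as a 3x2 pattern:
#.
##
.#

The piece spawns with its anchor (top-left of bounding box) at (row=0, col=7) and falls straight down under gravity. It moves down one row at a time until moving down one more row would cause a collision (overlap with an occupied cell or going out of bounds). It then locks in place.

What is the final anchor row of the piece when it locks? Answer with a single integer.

Spawn at (row=0, col=7). Try each row:
  row 0: fits
  row 1: fits
  row 2: fits
  row 3: blocked -> lock at row 2

Answer: 2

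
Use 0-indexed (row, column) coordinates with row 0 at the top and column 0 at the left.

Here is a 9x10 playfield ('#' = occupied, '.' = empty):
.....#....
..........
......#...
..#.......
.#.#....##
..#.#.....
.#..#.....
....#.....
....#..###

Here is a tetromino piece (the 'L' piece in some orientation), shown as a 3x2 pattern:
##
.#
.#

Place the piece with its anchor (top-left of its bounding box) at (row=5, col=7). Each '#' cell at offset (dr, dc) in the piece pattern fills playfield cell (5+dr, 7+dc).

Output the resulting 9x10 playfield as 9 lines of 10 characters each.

Answer: .....#....
..........
......#...
..#.......
.#.#....##
..#.#..##.
.#..#...#.
....#...#.
....#..###

Derivation:
Fill (5+0,7+0) = (5,7)
Fill (5+0,7+1) = (5,8)
Fill (5+1,7+1) = (6,8)
Fill (5+2,7+1) = (7,8)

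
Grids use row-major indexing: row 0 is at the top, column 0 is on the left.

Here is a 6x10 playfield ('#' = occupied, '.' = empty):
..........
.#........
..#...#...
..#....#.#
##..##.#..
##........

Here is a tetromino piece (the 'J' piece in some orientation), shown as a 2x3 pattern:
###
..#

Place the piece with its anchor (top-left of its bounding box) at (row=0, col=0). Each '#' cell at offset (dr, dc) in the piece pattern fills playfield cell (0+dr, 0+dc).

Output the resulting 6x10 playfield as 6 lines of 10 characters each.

Fill (0+0,0+0) = (0,0)
Fill (0+0,0+1) = (0,1)
Fill (0+0,0+2) = (0,2)
Fill (0+1,0+2) = (1,2)

Answer: ###.......
.##.......
..#...#...
..#....#.#
##..##.#..
##........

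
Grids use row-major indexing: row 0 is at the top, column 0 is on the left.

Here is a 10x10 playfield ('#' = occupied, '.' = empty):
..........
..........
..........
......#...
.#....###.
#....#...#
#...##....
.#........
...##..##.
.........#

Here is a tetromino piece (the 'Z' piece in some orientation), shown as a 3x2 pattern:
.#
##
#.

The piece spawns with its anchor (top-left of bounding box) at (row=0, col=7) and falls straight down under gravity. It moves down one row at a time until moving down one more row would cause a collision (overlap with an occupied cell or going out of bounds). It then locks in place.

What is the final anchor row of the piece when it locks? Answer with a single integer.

Spawn at (row=0, col=7). Try each row:
  row 0: fits
  row 1: fits
  row 2: blocked -> lock at row 1

Answer: 1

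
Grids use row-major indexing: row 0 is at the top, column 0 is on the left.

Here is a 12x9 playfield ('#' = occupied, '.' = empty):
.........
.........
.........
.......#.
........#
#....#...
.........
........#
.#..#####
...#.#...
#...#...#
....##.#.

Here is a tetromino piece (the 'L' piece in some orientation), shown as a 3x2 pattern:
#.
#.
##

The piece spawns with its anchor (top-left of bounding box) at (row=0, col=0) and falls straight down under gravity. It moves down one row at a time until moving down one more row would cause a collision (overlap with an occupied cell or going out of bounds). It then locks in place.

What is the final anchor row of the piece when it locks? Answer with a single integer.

Spawn at (row=0, col=0). Try each row:
  row 0: fits
  row 1: fits
  row 2: fits
  row 3: blocked -> lock at row 2

Answer: 2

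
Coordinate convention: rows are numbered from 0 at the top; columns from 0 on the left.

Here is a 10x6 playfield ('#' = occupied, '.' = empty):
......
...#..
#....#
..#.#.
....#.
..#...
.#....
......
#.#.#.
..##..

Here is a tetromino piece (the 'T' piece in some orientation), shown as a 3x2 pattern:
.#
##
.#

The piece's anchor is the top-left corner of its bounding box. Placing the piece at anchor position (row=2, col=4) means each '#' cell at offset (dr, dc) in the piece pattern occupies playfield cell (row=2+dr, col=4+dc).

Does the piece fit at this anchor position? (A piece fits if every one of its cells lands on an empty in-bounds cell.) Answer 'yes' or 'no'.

Check each piece cell at anchor (2, 4):
  offset (0,1) -> (2,5): occupied ('#') -> FAIL
  offset (1,0) -> (3,4): occupied ('#') -> FAIL
  offset (1,1) -> (3,5): empty -> OK
  offset (2,1) -> (4,5): empty -> OK
All cells valid: no

Answer: no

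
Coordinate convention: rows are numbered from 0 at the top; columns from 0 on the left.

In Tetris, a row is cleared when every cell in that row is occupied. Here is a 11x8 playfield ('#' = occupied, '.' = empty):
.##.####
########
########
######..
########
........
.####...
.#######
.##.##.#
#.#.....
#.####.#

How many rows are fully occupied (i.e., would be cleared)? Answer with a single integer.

Check each row:
  row 0: 2 empty cells -> not full
  row 1: 0 empty cells -> FULL (clear)
  row 2: 0 empty cells -> FULL (clear)
  row 3: 2 empty cells -> not full
  row 4: 0 empty cells -> FULL (clear)
  row 5: 8 empty cells -> not full
  row 6: 4 empty cells -> not full
  row 7: 1 empty cell -> not full
  row 8: 3 empty cells -> not full
  row 9: 6 empty cells -> not full
  row 10: 2 empty cells -> not full
Total rows cleared: 3

Answer: 3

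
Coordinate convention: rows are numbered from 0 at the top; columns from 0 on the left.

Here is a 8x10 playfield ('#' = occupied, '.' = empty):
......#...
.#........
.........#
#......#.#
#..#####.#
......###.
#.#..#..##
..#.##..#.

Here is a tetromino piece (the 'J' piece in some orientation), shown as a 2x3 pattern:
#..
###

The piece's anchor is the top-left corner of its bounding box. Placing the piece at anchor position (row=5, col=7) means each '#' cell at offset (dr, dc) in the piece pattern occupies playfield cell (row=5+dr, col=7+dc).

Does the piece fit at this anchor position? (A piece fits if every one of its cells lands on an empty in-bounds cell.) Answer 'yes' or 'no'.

Answer: no

Derivation:
Check each piece cell at anchor (5, 7):
  offset (0,0) -> (5,7): occupied ('#') -> FAIL
  offset (1,0) -> (6,7): empty -> OK
  offset (1,1) -> (6,8): occupied ('#') -> FAIL
  offset (1,2) -> (6,9): occupied ('#') -> FAIL
All cells valid: no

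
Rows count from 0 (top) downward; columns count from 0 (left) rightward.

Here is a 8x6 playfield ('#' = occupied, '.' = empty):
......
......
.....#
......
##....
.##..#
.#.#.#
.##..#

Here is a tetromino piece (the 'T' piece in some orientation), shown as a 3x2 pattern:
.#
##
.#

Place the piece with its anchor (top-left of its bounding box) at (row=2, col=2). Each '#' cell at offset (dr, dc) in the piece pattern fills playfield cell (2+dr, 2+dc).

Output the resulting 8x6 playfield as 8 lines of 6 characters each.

Answer: ......
......
...#.#
..##..
##.#..
.##..#
.#.#.#
.##..#

Derivation:
Fill (2+0,2+1) = (2,3)
Fill (2+1,2+0) = (3,2)
Fill (2+1,2+1) = (3,3)
Fill (2+2,2+1) = (4,3)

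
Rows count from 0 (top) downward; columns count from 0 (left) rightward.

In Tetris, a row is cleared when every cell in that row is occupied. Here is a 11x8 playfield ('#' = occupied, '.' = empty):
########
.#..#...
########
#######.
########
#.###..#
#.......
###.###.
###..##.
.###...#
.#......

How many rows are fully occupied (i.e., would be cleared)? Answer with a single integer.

Check each row:
  row 0: 0 empty cells -> FULL (clear)
  row 1: 6 empty cells -> not full
  row 2: 0 empty cells -> FULL (clear)
  row 3: 1 empty cell -> not full
  row 4: 0 empty cells -> FULL (clear)
  row 5: 3 empty cells -> not full
  row 6: 7 empty cells -> not full
  row 7: 2 empty cells -> not full
  row 8: 3 empty cells -> not full
  row 9: 4 empty cells -> not full
  row 10: 7 empty cells -> not full
Total rows cleared: 3

Answer: 3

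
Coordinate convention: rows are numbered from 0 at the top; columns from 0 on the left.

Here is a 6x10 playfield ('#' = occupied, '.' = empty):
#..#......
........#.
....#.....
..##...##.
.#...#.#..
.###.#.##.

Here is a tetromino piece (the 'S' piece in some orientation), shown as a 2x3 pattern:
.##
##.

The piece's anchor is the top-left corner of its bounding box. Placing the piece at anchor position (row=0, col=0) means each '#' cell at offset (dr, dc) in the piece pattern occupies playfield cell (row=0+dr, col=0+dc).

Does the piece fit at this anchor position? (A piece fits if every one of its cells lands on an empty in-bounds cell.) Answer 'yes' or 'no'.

Answer: yes

Derivation:
Check each piece cell at anchor (0, 0):
  offset (0,1) -> (0,1): empty -> OK
  offset (0,2) -> (0,2): empty -> OK
  offset (1,0) -> (1,0): empty -> OK
  offset (1,1) -> (1,1): empty -> OK
All cells valid: yes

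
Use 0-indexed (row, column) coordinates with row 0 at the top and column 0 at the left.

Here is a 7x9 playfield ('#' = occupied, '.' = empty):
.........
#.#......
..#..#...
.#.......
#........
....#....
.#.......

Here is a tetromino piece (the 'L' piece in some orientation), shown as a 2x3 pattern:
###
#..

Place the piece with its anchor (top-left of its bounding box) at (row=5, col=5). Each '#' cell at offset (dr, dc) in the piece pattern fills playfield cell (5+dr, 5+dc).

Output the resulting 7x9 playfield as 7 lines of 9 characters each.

Fill (5+0,5+0) = (5,5)
Fill (5+0,5+1) = (5,6)
Fill (5+0,5+2) = (5,7)
Fill (5+1,5+0) = (6,5)

Answer: .........
#.#......
..#..#...
.#.......
#........
....####.
.#...#...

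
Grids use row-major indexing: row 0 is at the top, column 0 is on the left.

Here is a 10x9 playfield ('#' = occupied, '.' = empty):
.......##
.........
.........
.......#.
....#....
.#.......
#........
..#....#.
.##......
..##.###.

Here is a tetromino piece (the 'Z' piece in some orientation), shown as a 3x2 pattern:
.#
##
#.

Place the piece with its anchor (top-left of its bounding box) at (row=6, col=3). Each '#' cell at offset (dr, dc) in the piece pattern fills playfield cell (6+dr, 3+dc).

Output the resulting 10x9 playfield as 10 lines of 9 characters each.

Fill (6+0,3+1) = (6,4)
Fill (6+1,3+0) = (7,3)
Fill (6+1,3+1) = (7,4)
Fill (6+2,3+0) = (8,3)

Answer: .......##
.........
.........
.......#.
....#....
.#.......
#...#....
..###..#.
.###.....
..##.###.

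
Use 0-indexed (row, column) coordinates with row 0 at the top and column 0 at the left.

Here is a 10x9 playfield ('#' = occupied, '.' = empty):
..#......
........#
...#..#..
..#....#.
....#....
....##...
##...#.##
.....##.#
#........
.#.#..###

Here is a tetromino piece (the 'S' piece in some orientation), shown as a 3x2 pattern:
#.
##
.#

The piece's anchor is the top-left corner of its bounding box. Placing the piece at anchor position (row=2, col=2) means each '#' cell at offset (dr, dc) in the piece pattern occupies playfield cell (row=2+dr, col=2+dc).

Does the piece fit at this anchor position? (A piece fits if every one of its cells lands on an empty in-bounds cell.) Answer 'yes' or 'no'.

Answer: no

Derivation:
Check each piece cell at anchor (2, 2):
  offset (0,0) -> (2,2): empty -> OK
  offset (1,0) -> (3,2): occupied ('#') -> FAIL
  offset (1,1) -> (3,3): empty -> OK
  offset (2,1) -> (4,3): empty -> OK
All cells valid: no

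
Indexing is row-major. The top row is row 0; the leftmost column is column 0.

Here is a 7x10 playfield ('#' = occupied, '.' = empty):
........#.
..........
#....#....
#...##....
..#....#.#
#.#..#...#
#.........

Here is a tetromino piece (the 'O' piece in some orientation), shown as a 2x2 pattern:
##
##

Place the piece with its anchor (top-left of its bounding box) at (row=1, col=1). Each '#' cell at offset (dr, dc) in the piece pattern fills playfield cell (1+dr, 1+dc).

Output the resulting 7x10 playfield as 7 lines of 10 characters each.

Fill (1+0,1+0) = (1,1)
Fill (1+0,1+1) = (1,2)
Fill (1+1,1+0) = (2,1)
Fill (1+1,1+1) = (2,2)

Answer: ........#.
.##.......
###..#....
#...##....
..#....#.#
#.#..#...#
#.........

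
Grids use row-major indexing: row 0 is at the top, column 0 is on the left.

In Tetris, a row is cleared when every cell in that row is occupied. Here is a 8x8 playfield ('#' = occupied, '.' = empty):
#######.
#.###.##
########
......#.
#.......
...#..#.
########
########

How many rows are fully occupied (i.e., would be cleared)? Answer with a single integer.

Answer: 3

Derivation:
Check each row:
  row 0: 1 empty cell -> not full
  row 1: 2 empty cells -> not full
  row 2: 0 empty cells -> FULL (clear)
  row 3: 7 empty cells -> not full
  row 4: 7 empty cells -> not full
  row 5: 6 empty cells -> not full
  row 6: 0 empty cells -> FULL (clear)
  row 7: 0 empty cells -> FULL (clear)
Total rows cleared: 3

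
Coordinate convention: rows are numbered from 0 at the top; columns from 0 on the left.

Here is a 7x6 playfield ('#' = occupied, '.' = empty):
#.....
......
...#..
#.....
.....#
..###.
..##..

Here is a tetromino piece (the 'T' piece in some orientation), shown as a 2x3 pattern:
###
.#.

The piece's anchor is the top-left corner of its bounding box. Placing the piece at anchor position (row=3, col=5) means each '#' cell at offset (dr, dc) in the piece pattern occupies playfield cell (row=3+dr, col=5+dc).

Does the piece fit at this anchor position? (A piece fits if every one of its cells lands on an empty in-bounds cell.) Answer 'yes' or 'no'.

Answer: no

Derivation:
Check each piece cell at anchor (3, 5):
  offset (0,0) -> (3,5): empty -> OK
  offset (0,1) -> (3,6): out of bounds -> FAIL
  offset (0,2) -> (3,7): out of bounds -> FAIL
  offset (1,1) -> (4,6): out of bounds -> FAIL
All cells valid: no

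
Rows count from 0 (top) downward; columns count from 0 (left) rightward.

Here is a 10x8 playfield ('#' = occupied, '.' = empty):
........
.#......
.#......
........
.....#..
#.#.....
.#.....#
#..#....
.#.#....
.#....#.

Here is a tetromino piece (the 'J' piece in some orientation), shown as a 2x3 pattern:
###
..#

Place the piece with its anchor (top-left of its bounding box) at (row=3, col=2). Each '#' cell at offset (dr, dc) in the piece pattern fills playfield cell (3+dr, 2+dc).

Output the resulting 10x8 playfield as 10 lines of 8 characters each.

Answer: ........
.#......
.#......
..###...
....##..
#.#.....
.#.....#
#..#....
.#.#....
.#....#.

Derivation:
Fill (3+0,2+0) = (3,2)
Fill (3+0,2+1) = (3,3)
Fill (3+0,2+2) = (3,4)
Fill (3+1,2+2) = (4,4)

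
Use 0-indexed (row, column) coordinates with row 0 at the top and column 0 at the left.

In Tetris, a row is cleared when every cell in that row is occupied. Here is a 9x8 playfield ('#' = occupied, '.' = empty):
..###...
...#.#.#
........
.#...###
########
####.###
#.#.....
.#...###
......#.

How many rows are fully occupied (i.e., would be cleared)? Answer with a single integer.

Answer: 1

Derivation:
Check each row:
  row 0: 5 empty cells -> not full
  row 1: 5 empty cells -> not full
  row 2: 8 empty cells -> not full
  row 3: 4 empty cells -> not full
  row 4: 0 empty cells -> FULL (clear)
  row 5: 1 empty cell -> not full
  row 6: 6 empty cells -> not full
  row 7: 4 empty cells -> not full
  row 8: 7 empty cells -> not full
Total rows cleared: 1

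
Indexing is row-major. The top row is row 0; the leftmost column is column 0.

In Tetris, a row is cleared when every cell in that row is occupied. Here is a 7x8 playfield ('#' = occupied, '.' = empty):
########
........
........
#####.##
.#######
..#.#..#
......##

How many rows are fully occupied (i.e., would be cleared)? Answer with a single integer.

Answer: 1

Derivation:
Check each row:
  row 0: 0 empty cells -> FULL (clear)
  row 1: 8 empty cells -> not full
  row 2: 8 empty cells -> not full
  row 3: 1 empty cell -> not full
  row 4: 1 empty cell -> not full
  row 5: 5 empty cells -> not full
  row 6: 6 empty cells -> not full
Total rows cleared: 1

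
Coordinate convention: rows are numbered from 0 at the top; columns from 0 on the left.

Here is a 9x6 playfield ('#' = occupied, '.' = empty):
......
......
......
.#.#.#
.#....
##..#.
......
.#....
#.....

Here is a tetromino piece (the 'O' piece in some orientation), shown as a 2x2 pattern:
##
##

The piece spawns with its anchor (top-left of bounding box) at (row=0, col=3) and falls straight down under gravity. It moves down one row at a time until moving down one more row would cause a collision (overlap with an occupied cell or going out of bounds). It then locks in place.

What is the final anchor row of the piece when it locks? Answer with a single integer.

Answer: 1

Derivation:
Spawn at (row=0, col=3). Try each row:
  row 0: fits
  row 1: fits
  row 2: blocked -> lock at row 1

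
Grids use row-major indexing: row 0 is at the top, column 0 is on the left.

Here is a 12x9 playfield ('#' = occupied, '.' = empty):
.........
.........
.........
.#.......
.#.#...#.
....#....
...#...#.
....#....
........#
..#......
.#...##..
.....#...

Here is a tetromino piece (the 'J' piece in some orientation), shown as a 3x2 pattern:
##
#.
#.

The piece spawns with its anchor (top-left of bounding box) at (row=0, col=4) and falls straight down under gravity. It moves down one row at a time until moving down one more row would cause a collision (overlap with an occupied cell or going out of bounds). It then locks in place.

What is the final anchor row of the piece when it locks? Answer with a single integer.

Spawn at (row=0, col=4). Try each row:
  row 0: fits
  row 1: fits
  row 2: fits
  row 3: blocked -> lock at row 2

Answer: 2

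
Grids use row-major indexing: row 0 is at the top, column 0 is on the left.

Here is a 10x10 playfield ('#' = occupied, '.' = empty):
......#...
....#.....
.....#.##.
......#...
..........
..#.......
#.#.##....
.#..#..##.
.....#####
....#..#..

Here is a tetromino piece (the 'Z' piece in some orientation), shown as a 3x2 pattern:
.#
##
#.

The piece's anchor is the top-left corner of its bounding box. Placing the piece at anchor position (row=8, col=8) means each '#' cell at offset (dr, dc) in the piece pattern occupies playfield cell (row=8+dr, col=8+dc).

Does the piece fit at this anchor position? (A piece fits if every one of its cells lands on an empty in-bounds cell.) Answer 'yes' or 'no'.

Answer: no

Derivation:
Check each piece cell at anchor (8, 8):
  offset (0,1) -> (8,9): occupied ('#') -> FAIL
  offset (1,0) -> (9,8): empty -> OK
  offset (1,1) -> (9,9): empty -> OK
  offset (2,0) -> (10,8): out of bounds -> FAIL
All cells valid: no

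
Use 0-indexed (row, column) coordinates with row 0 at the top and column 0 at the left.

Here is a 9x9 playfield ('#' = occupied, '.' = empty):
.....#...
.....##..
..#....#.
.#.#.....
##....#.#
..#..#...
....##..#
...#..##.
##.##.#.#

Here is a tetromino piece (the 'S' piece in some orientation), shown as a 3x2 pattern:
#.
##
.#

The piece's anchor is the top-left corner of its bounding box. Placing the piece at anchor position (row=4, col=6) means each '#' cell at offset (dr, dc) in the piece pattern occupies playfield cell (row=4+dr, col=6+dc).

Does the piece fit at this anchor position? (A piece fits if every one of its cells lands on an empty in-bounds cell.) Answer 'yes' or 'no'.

Answer: no

Derivation:
Check each piece cell at anchor (4, 6):
  offset (0,0) -> (4,6): occupied ('#') -> FAIL
  offset (1,0) -> (5,6): empty -> OK
  offset (1,1) -> (5,7): empty -> OK
  offset (2,1) -> (6,7): empty -> OK
All cells valid: no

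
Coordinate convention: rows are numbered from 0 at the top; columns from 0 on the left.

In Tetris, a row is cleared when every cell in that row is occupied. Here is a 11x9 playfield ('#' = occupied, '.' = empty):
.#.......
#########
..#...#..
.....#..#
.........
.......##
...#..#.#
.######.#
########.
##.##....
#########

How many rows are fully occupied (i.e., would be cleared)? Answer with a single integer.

Check each row:
  row 0: 8 empty cells -> not full
  row 1: 0 empty cells -> FULL (clear)
  row 2: 7 empty cells -> not full
  row 3: 7 empty cells -> not full
  row 4: 9 empty cells -> not full
  row 5: 7 empty cells -> not full
  row 6: 6 empty cells -> not full
  row 7: 2 empty cells -> not full
  row 8: 1 empty cell -> not full
  row 9: 5 empty cells -> not full
  row 10: 0 empty cells -> FULL (clear)
Total rows cleared: 2

Answer: 2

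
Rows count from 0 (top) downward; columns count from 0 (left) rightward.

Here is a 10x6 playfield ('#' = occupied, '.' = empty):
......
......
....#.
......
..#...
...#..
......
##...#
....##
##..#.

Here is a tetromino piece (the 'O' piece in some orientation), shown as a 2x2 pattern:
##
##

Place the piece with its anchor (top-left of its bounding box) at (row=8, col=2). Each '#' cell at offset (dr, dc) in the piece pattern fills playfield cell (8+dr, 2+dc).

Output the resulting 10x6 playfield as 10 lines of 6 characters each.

Fill (8+0,2+0) = (8,2)
Fill (8+0,2+1) = (8,3)
Fill (8+1,2+0) = (9,2)
Fill (8+1,2+1) = (9,3)

Answer: ......
......
....#.
......
..#...
...#..
......
##...#
..####
#####.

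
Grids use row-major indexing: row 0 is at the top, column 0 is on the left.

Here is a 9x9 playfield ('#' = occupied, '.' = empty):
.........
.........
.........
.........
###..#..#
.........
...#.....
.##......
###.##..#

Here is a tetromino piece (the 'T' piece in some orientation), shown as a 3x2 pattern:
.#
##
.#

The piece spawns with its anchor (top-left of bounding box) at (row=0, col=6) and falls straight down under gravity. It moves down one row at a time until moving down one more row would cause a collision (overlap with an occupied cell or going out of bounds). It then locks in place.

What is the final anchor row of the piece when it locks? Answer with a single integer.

Answer: 6

Derivation:
Spawn at (row=0, col=6). Try each row:
  row 0: fits
  row 1: fits
  row 2: fits
  row 3: fits
  row 4: fits
  row 5: fits
  row 6: fits
  row 7: blocked -> lock at row 6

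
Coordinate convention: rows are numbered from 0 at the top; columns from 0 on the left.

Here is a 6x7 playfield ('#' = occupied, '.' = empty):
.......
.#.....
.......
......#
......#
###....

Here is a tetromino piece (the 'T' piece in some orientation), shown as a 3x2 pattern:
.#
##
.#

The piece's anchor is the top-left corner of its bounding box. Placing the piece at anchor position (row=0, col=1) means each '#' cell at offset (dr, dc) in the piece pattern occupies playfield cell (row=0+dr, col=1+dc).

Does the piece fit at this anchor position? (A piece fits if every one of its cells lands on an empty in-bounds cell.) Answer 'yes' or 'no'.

Check each piece cell at anchor (0, 1):
  offset (0,1) -> (0,2): empty -> OK
  offset (1,0) -> (1,1): occupied ('#') -> FAIL
  offset (1,1) -> (1,2): empty -> OK
  offset (2,1) -> (2,2): empty -> OK
All cells valid: no

Answer: no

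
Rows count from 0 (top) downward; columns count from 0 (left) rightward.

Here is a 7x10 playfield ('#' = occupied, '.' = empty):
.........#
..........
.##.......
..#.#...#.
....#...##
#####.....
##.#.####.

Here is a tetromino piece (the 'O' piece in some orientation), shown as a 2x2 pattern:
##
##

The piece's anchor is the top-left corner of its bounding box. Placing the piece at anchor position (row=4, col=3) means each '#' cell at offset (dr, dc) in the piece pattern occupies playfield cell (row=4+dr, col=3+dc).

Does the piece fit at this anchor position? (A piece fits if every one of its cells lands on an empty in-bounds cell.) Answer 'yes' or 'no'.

Check each piece cell at anchor (4, 3):
  offset (0,0) -> (4,3): empty -> OK
  offset (0,1) -> (4,4): occupied ('#') -> FAIL
  offset (1,0) -> (5,3): occupied ('#') -> FAIL
  offset (1,1) -> (5,4): occupied ('#') -> FAIL
All cells valid: no

Answer: no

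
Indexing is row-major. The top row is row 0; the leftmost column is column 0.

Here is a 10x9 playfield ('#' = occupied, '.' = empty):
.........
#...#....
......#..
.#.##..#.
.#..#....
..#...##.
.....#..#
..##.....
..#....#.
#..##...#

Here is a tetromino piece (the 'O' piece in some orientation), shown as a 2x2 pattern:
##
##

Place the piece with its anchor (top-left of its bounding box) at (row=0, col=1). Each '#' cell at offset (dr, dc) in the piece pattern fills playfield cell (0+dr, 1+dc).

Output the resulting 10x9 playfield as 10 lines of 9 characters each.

Fill (0+0,1+0) = (0,1)
Fill (0+0,1+1) = (0,2)
Fill (0+1,1+0) = (1,1)
Fill (0+1,1+1) = (1,2)

Answer: .##......
###.#....
......#..
.#.##..#.
.#..#....
..#...##.
.....#..#
..##.....
..#....#.
#..##...#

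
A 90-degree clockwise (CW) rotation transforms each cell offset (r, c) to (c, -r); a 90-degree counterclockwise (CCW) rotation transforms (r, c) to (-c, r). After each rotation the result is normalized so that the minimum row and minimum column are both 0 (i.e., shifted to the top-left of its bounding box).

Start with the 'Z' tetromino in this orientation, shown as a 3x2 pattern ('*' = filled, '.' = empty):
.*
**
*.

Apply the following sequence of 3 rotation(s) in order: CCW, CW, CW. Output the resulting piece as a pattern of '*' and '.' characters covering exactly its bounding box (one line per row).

Start:
.*
**
*.
After rotation 1 (CCW):
**.
.**
After rotation 2 (CW):
.*
**
*.
After rotation 3 (CW):
**.
.**

Answer: **.
.**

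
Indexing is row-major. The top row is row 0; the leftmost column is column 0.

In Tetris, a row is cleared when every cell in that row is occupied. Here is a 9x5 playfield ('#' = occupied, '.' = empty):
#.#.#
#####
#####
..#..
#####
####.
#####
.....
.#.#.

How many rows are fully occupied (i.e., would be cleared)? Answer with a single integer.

Check each row:
  row 0: 2 empty cells -> not full
  row 1: 0 empty cells -> FULL (clear)
  row 2: 0 empty cells -> FULL (clear)
  row 3: 4 empty cells -> not full
  row 4: 0 empty cells -> FULL (clear)
  row 5: 1 empty cell -> not full
  row 6: 0 empty cells -> FULL (clear)
  row 7: 5 empty cells -> not full
  row 8: 3 empty cells -> not full
Total rows cleared: 4

Answer: 4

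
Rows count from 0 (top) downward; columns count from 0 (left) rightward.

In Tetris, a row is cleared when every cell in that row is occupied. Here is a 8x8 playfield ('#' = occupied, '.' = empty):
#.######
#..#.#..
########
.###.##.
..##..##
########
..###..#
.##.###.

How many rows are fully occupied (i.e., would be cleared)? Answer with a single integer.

Check each row:
  row 0: 1 empty cell -> not full
  row 1: 5 empty cells -> not full
  row 2: 0 empty cells -> FULL (clear)
  row 3: 3 empty cells -> not full
  row 4: 4 empty cells -> not full
  row 5: 0 empty cells -> FULL (clear)
  row 6: 4 empty cells -> not full
  row 7: 3 empty cells -> not full
Total rows cleared: 2

Answer: 2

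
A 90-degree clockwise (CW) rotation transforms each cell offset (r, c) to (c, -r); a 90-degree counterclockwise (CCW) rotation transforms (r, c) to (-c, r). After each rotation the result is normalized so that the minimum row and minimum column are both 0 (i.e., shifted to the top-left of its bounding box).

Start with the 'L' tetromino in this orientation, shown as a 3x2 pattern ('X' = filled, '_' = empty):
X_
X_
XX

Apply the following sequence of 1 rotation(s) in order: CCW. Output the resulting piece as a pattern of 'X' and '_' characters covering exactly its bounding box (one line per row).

Answer: __X
XXX

Derivation:
Start:
X_
X_
XX
After rotation 1 (CCW):
__X
XXX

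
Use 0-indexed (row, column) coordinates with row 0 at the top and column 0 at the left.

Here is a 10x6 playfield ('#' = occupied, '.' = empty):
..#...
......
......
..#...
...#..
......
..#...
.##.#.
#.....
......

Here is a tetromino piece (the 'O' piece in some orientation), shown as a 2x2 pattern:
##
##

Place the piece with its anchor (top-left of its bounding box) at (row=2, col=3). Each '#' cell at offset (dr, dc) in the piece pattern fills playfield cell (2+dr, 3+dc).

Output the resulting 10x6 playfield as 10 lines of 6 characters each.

Answer: ..#...
......
...##.
..###.
...#..
......
..#...
.##.#.
#.....
......

Derivation:
Fill (2+0,3+0) = (2,3)
Fill (2+0,3+1) = (2,4)
Fill (2+1,3+0) = (3,3)
Fill (2+1,3+1) = (3,4)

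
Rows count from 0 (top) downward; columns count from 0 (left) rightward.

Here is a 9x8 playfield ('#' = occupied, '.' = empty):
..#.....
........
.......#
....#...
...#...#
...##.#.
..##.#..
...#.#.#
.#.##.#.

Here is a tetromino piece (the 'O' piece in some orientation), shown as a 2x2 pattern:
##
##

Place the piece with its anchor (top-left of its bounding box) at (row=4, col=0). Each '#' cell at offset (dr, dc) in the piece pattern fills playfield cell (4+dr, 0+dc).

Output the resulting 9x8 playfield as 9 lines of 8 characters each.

Answer: ..#.....
........
.......#
....#...
##.#...#
##.##.#.
..##.#..
...#.#.#
.#.##.#.

Derivation:
Fill (4+0,0+0) = (4,0)
Fill (4+0,0+1) = (4,1)
Fill (4+1,0+0) = (5,0)
Fill (4+1,0+1) = (5,1)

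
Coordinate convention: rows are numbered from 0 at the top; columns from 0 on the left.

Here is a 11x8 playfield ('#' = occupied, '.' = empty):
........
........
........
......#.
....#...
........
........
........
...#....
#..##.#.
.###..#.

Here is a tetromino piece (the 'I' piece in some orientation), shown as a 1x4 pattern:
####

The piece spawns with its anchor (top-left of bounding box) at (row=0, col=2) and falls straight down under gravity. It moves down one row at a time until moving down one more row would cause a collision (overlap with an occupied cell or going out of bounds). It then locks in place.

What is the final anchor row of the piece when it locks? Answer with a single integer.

Spawn at (row=0, col=2). Try each row:
  row 0: fits
  row 1: fits
  row 2: fits
  row 3: fits
  row 4: blocked -> lock at row 3

Answer: 3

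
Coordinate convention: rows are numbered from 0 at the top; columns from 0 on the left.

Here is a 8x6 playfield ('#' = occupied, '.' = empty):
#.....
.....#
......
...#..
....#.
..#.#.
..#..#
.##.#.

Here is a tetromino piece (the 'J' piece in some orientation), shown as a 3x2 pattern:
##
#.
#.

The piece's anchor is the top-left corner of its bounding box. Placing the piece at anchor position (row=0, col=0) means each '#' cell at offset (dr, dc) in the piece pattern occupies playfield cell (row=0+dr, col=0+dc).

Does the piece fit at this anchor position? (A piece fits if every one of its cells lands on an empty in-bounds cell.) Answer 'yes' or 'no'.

Check each piece cell at anchor (0, 0):
  offset (0,0) -> (0,0): occupied ('#') -> FAIL
  offset (0,1) -> (0,1): empty -> OK
  offset (1,0) -> (1,0): empty -> OK
  offset (2,0) -> (2,0): empty -> OK
All cells valid: no

Answer: no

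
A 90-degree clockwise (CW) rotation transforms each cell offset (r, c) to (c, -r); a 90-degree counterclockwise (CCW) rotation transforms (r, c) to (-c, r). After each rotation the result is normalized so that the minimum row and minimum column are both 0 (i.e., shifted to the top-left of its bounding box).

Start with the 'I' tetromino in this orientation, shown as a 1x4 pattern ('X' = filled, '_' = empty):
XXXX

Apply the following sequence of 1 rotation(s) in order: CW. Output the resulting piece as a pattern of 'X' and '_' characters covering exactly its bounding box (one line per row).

Start:
XXXX
After rotation 1 (CW):
X
X
X
X

Answer: X
X
X
X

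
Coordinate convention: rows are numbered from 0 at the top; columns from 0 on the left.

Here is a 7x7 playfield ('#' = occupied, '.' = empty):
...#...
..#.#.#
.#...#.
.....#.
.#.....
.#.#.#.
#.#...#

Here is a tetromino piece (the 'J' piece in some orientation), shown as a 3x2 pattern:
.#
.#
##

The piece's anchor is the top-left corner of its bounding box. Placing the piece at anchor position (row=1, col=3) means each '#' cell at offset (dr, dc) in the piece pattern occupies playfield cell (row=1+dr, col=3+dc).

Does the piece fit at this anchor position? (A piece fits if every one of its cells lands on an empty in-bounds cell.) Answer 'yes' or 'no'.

Check each piece cell at anchor (1, 3):
  offset (0,1) -> (1,4): occupied ('#') -> FAIL
  offset (1,1) -> (2,4): empty -> OK
  offset (2,0) -> (3,3): empty -> OK
  offset (2,1) -> (3,4): empty -> OK
All cells valid: no

Answer: no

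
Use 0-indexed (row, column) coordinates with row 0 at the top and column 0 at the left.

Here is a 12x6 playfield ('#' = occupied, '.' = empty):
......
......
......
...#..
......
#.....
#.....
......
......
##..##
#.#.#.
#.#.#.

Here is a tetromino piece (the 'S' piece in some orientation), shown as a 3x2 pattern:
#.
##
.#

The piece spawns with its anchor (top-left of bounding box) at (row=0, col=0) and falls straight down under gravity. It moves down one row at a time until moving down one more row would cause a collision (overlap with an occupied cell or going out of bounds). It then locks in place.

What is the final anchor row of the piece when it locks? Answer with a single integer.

Answer: 3

Derivation:
Spawn at (row=0, col=0). Try each row:
  row 0: fits
  row 1: fits
  row 2: fits
  row 3: fits
  row 4: blocked -> lock at row 3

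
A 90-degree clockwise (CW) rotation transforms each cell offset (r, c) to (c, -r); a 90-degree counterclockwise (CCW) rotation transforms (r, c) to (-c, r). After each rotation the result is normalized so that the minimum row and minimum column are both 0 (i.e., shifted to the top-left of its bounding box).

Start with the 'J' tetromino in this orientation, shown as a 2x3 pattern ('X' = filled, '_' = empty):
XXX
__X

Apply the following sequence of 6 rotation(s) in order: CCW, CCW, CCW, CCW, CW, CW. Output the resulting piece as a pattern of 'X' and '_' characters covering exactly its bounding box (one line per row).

Answer: X__
XXX

Derivation:
Start:
XXX
__X
After rotation 1 (CCW):
XX
X_
X_
After rotation 2 (CCW):
X__
XXX
After rotation 3 (CCW):
_X
_X
XX
After rotation 4 (CCW):
XXX
__X
After rotation 5 (CW):
_X
_X
XX
After rotation 6 (CW):
X__
XXX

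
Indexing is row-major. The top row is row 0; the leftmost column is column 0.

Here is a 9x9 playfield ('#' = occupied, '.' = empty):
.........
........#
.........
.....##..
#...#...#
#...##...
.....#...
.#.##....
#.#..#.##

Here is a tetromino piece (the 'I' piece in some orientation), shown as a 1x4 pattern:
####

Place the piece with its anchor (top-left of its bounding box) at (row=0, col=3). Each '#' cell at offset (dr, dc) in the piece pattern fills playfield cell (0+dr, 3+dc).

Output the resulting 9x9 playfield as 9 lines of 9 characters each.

Fill (0+0,3+0) = (0,3)
Fill (0+0,3+1) = (0,4)
Fill (0+0,3+2) = (0,5)
Fill (0+0,3+3) = (0,6)

Answer: ...####..
........#
.........
.....##..
#...#...#
#...##...
.....#...
.#.##....
#.#..#.##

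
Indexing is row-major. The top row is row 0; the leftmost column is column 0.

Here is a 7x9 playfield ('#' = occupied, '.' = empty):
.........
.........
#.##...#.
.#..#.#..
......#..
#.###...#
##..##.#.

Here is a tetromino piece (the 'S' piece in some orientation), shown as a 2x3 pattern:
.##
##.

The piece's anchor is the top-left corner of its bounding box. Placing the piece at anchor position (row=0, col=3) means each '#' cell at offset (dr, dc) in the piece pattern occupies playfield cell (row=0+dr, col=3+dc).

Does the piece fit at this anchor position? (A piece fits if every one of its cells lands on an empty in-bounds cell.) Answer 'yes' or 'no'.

Answer: yes

Derivation:
Check each piece cell at anchor (0, 3):
  offset (0,1) -> (0,4): empty -> OK
  offset (0,2) -> (0,5): empty -> OK
  offset (1,0) -> (1,3): empty -> OK
  offset (1,1) -> (1,4): empty -> OK
All cells valid: yes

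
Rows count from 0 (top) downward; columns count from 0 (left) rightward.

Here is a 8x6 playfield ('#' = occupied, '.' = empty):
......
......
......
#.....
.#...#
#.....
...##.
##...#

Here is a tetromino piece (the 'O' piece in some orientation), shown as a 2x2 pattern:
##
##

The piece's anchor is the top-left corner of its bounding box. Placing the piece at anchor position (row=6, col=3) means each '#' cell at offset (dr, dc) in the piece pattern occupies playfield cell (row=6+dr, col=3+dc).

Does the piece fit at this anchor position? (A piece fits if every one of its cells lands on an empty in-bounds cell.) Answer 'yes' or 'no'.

Answer: no

Derivation:
Check each piece cell at anchor (6, 3):
  offset (0,0) -> (6,3): occupied ('#') -> FAIL
  offset (0,1) -> (6,4): occupied ('#') -> FAIL
  offset (1,0) -> (7,3): empty -> OK
  offset (1,1) -> (7,4): empty -> OK
All cells valid: no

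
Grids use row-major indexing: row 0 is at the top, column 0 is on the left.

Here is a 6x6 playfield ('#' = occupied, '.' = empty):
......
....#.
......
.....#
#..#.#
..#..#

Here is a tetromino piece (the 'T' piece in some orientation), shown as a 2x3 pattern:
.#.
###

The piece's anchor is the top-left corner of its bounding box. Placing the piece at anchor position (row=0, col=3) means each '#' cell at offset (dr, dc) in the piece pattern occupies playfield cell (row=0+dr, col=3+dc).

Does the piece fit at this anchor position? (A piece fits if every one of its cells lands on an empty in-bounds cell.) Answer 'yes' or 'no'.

Check each piece cell at anchor (0, 3):
  offset (0,1) -> (0,4): empty -> OK
  offset (1,0) -> (1,3): empty -> OK
  offset (1,1) -> (1,4): occupied ('#') -> FAIL
  offset (1,2) -> (1,5): empty -> OK
All cells valid: no

Answer: no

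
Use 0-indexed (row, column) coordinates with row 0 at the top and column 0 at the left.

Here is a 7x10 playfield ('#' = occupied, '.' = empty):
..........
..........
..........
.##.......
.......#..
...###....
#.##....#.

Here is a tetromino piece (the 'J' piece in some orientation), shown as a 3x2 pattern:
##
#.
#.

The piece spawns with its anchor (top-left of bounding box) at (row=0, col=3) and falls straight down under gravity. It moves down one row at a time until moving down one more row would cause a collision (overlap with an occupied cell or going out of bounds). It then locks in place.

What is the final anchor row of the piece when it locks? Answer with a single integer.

Answer: 2

Derivation:
Spawn at (row=0, col=3). Try each row:
  row 0: fits
  row 1: fits
  row 2: fits
  row 3: blocked -> lock at row 2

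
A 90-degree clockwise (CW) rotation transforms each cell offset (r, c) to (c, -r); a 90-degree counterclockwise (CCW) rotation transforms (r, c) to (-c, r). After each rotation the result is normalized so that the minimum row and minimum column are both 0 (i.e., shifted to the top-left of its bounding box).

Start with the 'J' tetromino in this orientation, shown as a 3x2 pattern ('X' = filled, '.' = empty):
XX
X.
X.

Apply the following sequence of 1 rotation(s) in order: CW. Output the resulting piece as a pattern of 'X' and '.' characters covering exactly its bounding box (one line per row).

Start:
XX
X.
X.
After rotation 1 (CW):
XXX
..X

Answer: XXX
..X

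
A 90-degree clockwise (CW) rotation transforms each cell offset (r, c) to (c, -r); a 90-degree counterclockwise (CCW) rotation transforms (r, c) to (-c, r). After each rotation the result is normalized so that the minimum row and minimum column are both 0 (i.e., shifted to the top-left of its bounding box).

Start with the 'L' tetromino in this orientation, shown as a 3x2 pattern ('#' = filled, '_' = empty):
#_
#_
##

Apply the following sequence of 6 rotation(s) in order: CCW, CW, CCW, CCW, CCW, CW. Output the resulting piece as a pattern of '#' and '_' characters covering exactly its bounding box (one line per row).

Answer: ##
_#
_#

Derivation:
Start:
#_
#_
##
After rotation 1 (CCW):
__#
###
After rotation 2 (CW):
#_
#_
##
After rotation 3 (CCW):
__#
###
After rotation 4 (CCW):
##
_#
_#
After rotation 5 (CCW):
###
#__
After rotation 6 (CW):
##
_#
_#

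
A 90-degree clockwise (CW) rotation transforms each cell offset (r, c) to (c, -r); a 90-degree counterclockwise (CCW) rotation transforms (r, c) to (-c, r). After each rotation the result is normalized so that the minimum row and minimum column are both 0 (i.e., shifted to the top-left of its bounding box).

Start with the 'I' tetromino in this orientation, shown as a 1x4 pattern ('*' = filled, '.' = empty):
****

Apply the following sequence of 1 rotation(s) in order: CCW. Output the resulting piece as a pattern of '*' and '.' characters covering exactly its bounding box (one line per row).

Answer: *
*
*
*

Derivation:
Start:
****
After rotation 1 (CCW):
*
*
*
*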